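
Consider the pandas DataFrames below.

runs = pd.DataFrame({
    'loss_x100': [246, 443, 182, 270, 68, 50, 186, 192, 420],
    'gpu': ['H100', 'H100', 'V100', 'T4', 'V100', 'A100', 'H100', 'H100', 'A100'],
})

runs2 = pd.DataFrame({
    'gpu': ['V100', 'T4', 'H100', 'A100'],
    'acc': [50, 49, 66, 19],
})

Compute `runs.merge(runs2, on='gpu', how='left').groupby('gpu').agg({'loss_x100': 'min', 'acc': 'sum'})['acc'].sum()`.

451

merge on 'gpu' (how='left') → 9 rows:
   loss_x100   gpu  acc
0        246  H100   66
1        443  H100   66
2        182  V100   50
3        270    T4   49
4         68  V100   50
5         50  A100   19
6        186  H100   66
7        192  H100   66
8        420  A100   19
group by gpu: min(loss_x100), sum(acc):
      loss_x100  acc
gpu                 
A100         50   38
H100        186  264
T4          270   49
V100         68  100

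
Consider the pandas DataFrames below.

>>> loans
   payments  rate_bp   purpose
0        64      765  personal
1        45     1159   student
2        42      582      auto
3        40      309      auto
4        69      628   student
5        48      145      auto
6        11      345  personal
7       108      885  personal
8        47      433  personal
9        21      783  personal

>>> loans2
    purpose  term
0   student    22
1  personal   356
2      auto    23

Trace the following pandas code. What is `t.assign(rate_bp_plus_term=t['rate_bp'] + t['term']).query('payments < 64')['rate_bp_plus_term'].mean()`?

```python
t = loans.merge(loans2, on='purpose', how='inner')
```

702.142857143

merge on 'purpose' (how='inner') → 10 rows:
   payments  rate_bp   purpose  term
0        64      765  personal   356
1        45     1159   student    22
2        42      582      auto    23
3        40      309      auto    23
4        69      628   student    22
5        48      145      auto    23
6        11      345  personal   356
7       108      885  personal   356
8        47      433  personal   356
9        21      783  personal   356
add column rate_bp_plus_term = t['rate_bp'] + t['term']:
   payments  rate_bp   purpose  term  rate_bp_plus_term
0        64      765  personal   356               1121
1        45     1159   student    22               1181
2        42      582      auto    23                605
3        40      309      auto    23                332
4        69      628   student    22                650
5        48      145      auto    23                168
6        11      345  personal   356                701
7       108      885  personal   356               1241
8        47      433  personal   356                789
9        21      783  personal   356               1139
filter rows where payments < 64:
   payments  rate_bp   purpose  term  rate_bp_plus_term
1        45     1159   student    22               1181
2        42      582      auto    23                605
3        40      309      auto    23                332
5        48      145      auto    23                168
6        11      345  personal   356                701
8        47      433  personal   356                789
9        21      783  personal   356               1139
Hence 702.142857143.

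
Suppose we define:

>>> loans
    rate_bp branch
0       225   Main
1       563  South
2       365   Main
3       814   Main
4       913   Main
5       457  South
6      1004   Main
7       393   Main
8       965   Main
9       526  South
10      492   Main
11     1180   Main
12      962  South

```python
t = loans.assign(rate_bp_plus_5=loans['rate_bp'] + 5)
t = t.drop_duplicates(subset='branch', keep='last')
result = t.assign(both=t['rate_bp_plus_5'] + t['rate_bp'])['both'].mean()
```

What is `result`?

2147.0

add column rate_bp_plus_5 = loans['rate_bp'] + 5:
    rate_bp branch  rate_bp_plus_5
0       225   Main             230
1       563  South             568
2       365   Main             370
3       814   Main             819
4       913   Main             918
5       457  South             462
6      1004   Main            1009
7       393   Main             398
8       965   Main             970
9       526  South             531
10      492   Main             497
11     1180   Main            1185
12      962  South             967
drop duplicate branch (keep=last):
    rate_bp branch  rate_bp_plus_5
11     1180   Main            1185
12      962  South             967
add column both = t['rate_bp_plus_5'] + t['rate_bp']:
    rate_bp branch  rate_bp_plus_5  both
11     1180   Main            1185  2365
12      962  South             967  1929
Taking the mean of column 'both' gives 2147.0.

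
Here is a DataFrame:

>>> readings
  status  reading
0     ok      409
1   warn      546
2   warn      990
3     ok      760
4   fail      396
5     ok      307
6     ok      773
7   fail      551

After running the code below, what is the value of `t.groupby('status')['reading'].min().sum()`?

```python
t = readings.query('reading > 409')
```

1857

filter rows where reading > 409:
  status  reading
1   warn      546
2   warn      990
3     ok      760
6     ok      773
7   fail      551
group by status, min of reading:
status
fail    551
ok      760
warn    546
Name: reading, dtype: int64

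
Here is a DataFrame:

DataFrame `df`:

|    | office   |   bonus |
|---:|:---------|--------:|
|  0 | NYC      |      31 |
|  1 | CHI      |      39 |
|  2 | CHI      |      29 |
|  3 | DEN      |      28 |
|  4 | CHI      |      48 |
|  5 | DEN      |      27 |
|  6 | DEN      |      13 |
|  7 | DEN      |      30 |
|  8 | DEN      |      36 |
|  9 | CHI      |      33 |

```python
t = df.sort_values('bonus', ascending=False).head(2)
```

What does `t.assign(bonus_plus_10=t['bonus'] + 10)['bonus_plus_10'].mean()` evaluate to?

53.5

sort by bonus descending:
  office  bonus
4    CHI     48
1    CHI     39
8    DEN     36
9    CHI     33
0    NYC     31
7    DEN     30
2    CHI     29
3    DEN     28
5    DEN     27
6    DEN     13
take first 2 rows:
  office  bonus
4    CHI     48
1    CHI     39
add column bonus_plus_10 = t['bonus'] + 10:
  office  bonus  bonus_plus_10
4    CHI     48             58
1    CHI     39             49
The mean of column 'bonus_plus_10' is 53.5.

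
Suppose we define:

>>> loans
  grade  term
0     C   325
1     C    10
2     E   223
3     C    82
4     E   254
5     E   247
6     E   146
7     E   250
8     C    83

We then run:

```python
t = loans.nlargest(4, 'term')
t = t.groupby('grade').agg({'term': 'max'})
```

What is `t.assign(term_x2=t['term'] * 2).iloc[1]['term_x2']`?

508

take 4 rows with largest term:
  grade  term
0     C   325
4     E   254
7     E   250
5     E   247
group by grade, max of term:
       term
grade      
C       325
E       254
add column term_x2 = t['term'] * 2:
       term  term_x2
grade               
C       325      650
E       254      508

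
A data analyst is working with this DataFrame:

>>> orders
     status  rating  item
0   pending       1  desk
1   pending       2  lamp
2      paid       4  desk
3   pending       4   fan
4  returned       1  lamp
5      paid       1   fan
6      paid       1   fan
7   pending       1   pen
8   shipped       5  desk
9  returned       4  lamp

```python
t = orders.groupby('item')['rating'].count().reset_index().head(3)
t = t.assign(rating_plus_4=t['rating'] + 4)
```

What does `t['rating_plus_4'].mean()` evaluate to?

group by item, count of rating:
item
desk    3
fan     3
lamp    3
pen     1
Name: rating, dtype: int64
reset_index():
   item  rating
0  desk       3
1   fan       3
2  lamp       3
3   pen       1
take first 3 rows:
   item  rating
0  desk       3
1   fan       3
2  lamp       3
add column rating_plus_4 = t['rating'] + 4:
   item  rating  rating_plus_4
0  desk       3              7
1   fan       3              7
2  lamp       3              7
So mean() = 7.0.

7.0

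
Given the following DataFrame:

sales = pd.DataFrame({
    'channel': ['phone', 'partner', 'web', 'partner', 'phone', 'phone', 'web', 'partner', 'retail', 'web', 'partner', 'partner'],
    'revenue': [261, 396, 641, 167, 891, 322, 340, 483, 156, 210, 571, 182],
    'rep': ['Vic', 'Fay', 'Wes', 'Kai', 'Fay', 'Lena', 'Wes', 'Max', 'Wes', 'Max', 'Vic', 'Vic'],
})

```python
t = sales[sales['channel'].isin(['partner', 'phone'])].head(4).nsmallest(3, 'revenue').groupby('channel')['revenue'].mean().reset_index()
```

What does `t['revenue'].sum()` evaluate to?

filter rows where channel in ['partner', 'phone']:
    channel  revenue   rep
0     phone      261   Vic
1   partner      396   Fay
3   partner      167   Kai
4     phone      891   Fay
5     phone      322  Lena
7   partner      483   Max
10  partner      571   Vic
11  partner      182   Vic
take first 4 rows:
   channel  revenue  rep
0    phone      261  Vic
1  partner      396  Fay
3  partner      167  Kai
4    phone      891  Fay
take 3 rows with smallest revenue:
   channel  revenue  rep
3  partner      167  Kai
0    phone      261  Vic
1  partner      396  Fay
group by channel, mean of revenue:
channel
partner    281.5
phone      261.0
Name: revenue, dtype: float64
reset_index():
   channel  revenue
0  partner    281.5
1    phone    261.0
So sum() = 542.5.

542.5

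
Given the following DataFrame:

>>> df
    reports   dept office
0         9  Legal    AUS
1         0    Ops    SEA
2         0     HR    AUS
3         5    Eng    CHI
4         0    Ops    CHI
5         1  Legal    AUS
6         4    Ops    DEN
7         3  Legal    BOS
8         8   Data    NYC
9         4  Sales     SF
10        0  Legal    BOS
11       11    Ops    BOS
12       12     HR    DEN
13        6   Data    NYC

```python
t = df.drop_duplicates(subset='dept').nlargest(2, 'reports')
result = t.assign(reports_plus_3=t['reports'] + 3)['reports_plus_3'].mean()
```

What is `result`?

11.5

drop duplicate dept (keep=first):
   reports   dept office
0        9  Legal    AUS
1        0    Ops    SEA
2        0     HR    AUS
3        5    Eng    CHI
8        8   Data    NYC
9        4  Sales     SF
take 2 rows with largest reports:
   reports   dept office
0        9  Legal    AUS
8        8   Data    NYC
add column reports_plus_3 = t['reports'] + 3:
   reports   dept office  reports_plus_3
0        9  Legal    AUS              12
8        8   Data    NYC              11
Hence 11.5.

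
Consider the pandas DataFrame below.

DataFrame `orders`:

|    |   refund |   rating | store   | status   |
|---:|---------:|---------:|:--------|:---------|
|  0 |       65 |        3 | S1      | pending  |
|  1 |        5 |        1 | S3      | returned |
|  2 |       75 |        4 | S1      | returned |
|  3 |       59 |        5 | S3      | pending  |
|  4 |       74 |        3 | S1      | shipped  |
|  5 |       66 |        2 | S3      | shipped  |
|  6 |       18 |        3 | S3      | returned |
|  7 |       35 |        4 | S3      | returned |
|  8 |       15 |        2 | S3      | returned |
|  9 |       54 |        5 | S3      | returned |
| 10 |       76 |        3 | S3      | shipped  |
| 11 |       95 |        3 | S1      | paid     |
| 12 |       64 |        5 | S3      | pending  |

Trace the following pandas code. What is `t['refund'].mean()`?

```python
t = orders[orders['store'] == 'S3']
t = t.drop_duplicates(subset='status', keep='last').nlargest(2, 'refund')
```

70.0

filter rows where store == 'S3':
    refund  rating store    status
1        5       1    S3  returned
3       59       5    S3   pending
5       66       2    S3   shipped
6       18       3    S3  returned
7       35       4    S3  returned
8       15       2    S3  returned
9       54       5    S3  returned
10      76       3    S3   shipped
12      64       5    S3   pending
drop duplicate status (keep=last):
    refund  rating store    status
9       54       5    S3  returned
10      76       3    S3   shipped
12      64       5    S3   pending
take 2 rows with largest refund:
    refund  rating store   status
10      76       3    S3  shipped
12      64       5    S3  pending
Finally, mean of column 'refund' = 70.0.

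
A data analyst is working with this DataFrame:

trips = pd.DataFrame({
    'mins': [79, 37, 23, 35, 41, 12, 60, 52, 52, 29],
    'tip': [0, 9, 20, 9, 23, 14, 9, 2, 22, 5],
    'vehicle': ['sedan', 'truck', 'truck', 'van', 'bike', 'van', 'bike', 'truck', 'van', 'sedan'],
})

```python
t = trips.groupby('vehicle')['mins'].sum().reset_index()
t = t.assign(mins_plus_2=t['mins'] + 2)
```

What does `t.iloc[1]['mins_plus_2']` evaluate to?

110

group by vehicle, sum of mins:
vehicle
bike     101
sedan    108
truck    112
van       99
Name: mins, dtype: int64
reset_index():
  vehicle  mins
0    bike   101
1   sedan   108
2   truck   112
3     van    99
add column mins_plus_2 = t['mins'] + 2:
  vehicle  mins  mins_plus_2
0    bike   101          103
1   sedan   108          110
2   truck   112          114
3     van    99          101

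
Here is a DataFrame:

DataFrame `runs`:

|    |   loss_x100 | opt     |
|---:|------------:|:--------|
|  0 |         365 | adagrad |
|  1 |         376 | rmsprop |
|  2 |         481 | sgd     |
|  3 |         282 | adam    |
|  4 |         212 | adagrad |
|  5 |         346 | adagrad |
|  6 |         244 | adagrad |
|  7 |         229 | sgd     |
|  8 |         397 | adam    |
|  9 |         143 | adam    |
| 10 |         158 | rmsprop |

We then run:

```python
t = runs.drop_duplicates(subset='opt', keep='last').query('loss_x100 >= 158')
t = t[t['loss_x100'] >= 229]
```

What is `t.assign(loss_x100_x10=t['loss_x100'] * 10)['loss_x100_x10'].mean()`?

drop duplicate opt (keep=last):
    loss_x100      opt
6         244  adagrad
7         229      sgd
9         143     adam
10        158  rmsprop
filter rows where loss_x100 >= 158:
    loss_x100      opt
6         244  adagrad
7         229      sgd
10        158  rmsprop
filter rows where loss_x100 >= 229:
   loss_x100      opt
6        244  adagrad
7        229      sgd
add column loss_x100_x10 = t['loss_x100'] * 10:
   loss_x100      opt  loss_x100_x10
6        244  adagrad           2440
7        229      sgd           2290

2365.0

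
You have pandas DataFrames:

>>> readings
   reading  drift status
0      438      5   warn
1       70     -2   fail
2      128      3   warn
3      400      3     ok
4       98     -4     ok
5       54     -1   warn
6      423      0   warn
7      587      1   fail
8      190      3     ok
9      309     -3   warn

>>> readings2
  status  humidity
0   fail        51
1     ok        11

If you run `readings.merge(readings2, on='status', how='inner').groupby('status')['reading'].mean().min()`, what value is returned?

merge on 'status' (how='inner') → 5 rows:
   reading  drift status  humidity
0       70     -2   fail        51
1      400      3     ok        11
2       98     -4     ok        11
3      587      1   fail        51
4      190      3     ok        11
group by status, mean of reading:
status
fail    328.500000
ok      229.333333
Name: reading, dtype: float64

229.333333333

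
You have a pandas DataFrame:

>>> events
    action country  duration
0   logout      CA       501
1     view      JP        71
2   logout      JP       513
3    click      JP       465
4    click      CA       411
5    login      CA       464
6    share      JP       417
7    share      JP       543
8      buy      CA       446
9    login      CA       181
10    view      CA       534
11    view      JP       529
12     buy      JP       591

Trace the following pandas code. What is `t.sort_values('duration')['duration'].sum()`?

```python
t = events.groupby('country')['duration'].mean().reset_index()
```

869.833333333

group by country, mean of duration:
country
CA    422.833333
JP    447.000000
Name: duration, dtype: float64
reset_index():
  country    duration
0      CA  422.833333
1      JP  447.000000
sort by duration:
  country    duration
0      CA  422.833333
1      JP  447.000000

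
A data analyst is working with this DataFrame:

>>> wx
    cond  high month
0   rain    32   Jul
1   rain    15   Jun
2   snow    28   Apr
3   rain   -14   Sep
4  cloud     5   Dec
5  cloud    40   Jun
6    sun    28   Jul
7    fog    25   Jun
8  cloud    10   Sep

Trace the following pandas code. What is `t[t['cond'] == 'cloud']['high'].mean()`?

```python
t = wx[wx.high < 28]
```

7.5

filter rows where high < 28:
    cond  high month
1   rain    15   Jun
3   rain   -14   Sep
4  cloud     5   Dec
7    fog    25   Jun
8  cloud    10   Sep
filter rows where cond == 'cloud':
    cond  high month
4  cloud     5   Dec
8  cloud    10   Sep
Taking the mean of column 'high' gives 7.5.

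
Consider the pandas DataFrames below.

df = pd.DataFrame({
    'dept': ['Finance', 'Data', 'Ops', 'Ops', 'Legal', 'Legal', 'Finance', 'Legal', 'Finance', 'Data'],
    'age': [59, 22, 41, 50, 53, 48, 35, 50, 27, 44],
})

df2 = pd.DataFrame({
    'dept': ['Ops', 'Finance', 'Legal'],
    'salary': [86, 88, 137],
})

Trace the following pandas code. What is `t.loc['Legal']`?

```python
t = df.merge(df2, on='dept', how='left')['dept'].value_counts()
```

merge on 'dept' (how='left') → 10 rows:
      dept  age  salary
0  Finance   59    88.0
1     Data   22     NaN
2      Ops   41    86.0
3      Ops   50    86.0
4    Legal   53   137.0
5    Legal   48   137.0
6  Finance   35    88.0
7    Legal   50   137.0
8  Finance   27    88.0
9     Data   44     NaN
value_counts of dept:
dept
Finance    3
Legal      3
Data       2
Ops        2
Name: count, dtype: int64
Hence 3.

3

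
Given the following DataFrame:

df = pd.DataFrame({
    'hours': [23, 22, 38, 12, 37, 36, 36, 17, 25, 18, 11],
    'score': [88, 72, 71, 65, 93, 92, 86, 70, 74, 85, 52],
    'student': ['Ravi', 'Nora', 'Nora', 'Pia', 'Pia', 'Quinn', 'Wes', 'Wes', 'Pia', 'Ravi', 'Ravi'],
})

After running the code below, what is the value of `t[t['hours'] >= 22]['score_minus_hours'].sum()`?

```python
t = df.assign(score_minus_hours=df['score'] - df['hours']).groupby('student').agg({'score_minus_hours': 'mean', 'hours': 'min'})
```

97.5

add column score_minus_hours = df['score'] - df['hours']:
    hours  score student  score_minus_hours
0      23     88    Ravi                 65
1      22     72    Nora                 50
2      38     71    Nora                 33
3      12     65     Pia                 53
4      37     93     Pia                 56
5      36     92   Quinn                 56
6      36     86     Wes                 50
7      17     70     Wes                 53
8      25     74     Pia                 49
9      18     85    Ravi                 67
10     11     52    Ravi                 41
group by student: mean(score_minus_hours), min(hours):
         score_minus_hours  hours
student                          
Nora             41.500000     22
Pia              52.666667     12
Quinn            56.000000     36
Ravi             57.666667     11
Wes              51.500000     17
filter rows where hours >= 22:
         score_minus_hours  hours
student                          
Nora                  41.5     22
Quinn                 56.0     36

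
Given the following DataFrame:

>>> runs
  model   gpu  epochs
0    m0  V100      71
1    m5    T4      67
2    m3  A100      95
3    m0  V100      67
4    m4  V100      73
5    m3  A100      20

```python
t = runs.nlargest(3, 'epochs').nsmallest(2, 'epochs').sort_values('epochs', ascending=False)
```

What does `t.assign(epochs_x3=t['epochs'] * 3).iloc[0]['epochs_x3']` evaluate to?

take 3 rows with largest epochs:
  model   gpu  epochs
2    m3  A100      95
4    m4  V100      73
0    m0  V100      71
take 2 rows with smallest epochs:
  model   gpu  epochs
0    m0  V100      71
4    m4  V100      73
sort by epochs descending:
  model   gpu  epochs
4    m4  V100      73
0    m0  V100      71
add column epochs_x3 = t['epochs'] * 3:
  model   gpu  epochs  epochs_x3
4    m4  V100      73        219
0    m0  V100      71        213
Hence 219.

219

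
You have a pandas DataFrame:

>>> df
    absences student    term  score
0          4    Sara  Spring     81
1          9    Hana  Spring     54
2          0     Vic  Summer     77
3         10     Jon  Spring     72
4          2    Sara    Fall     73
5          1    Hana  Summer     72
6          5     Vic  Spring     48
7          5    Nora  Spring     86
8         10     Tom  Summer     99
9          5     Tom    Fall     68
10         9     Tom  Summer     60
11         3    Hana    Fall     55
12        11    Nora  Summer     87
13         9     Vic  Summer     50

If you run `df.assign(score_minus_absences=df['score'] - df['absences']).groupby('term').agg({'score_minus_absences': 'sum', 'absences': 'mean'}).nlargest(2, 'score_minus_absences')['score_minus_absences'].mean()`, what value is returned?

add column score_minus_absences = df['score'] - df['absences']:
    absences student    term  score  score_minus_absences
0          4    Sara  Spring     81                    77
1          9    Hana  Spring     54                    45
2          0     Vic  Summer     77                    77
3         10     Jon  Spring     72                    62
4          2    Sara    Fall     73                    71
5          1    Hana  Summer     72                    71
6          5     Vic  Spring     48                    43
7          5    Nora  Spring     86                    81
8         10     Tom  Summer     99                    89
9          5     Tom    Fall     68                    63
10         9     Tom  Summer     60                    51
11         3    Hana    Fall     55                    52
12        11    Nora  Summer     87                    76
13         9     Vic  Summer     50                    41
group by term: sum(score_minus_absences), mean(absences):
        score_minus_absences  absences
term                                  
Fall                     186  3.333333
Spring                   308  6.600000
Summer                   405  6.666667
take 2 rows with largest score_minus_absences:
        score_minus_absences  absences
term                                  
Summer                   405  6.666667
Spring                   308  6.600000
Reading off the mean of column 'score_minus_absences', we get 356.5.

356.5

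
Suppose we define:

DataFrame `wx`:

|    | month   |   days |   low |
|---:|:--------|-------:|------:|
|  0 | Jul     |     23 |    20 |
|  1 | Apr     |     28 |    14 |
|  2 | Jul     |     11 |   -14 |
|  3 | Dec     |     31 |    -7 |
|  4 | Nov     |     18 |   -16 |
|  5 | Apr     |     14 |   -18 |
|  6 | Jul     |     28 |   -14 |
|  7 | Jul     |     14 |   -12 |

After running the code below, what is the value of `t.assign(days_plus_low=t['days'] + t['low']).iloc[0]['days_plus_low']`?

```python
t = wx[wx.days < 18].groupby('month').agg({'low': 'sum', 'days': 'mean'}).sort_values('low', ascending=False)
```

filter rows where days < 18:
  month  days  low
2   Jul    11  -14
5   Apr    14  -18
7   Jul    14  -12
group by month: sum(low), mean(days):
       low  days
month           
Apr    -18  14.0
Jul    -26  12.5
sort by low descending:
       low  days
month           
Apr    -18  14.0
Jul    -26  12.5
add column days_plus_low = t['days'] + t['low']:
       low  days  days_plus_low
month                          
Apr    -18  14.0           -4.0
Jul    -26  12.5          -13.5

-4.0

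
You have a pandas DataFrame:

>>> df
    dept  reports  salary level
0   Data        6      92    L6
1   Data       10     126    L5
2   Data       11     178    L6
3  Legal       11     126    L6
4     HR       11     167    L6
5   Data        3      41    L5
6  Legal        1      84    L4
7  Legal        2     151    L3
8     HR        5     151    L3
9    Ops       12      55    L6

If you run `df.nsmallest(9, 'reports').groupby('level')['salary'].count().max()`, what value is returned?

4

take 9 rows with smallest reports:
    dept  reports  salary level
6  Legal        1      84    L4
7  Legal        2     151    L3
5   Data        3      41    L5
8     HR        5     151    L3
0   Data        6      92    L6
1   Data       10     126    L5
2   Data       11     178    L6
3  Legal       11     126    L6
4     HR       11     167    L6
group by level, count of salary:
level
L3    2
L4    1
L5    2
L6    4
Name: salary, dtype: int64
So max() = 4.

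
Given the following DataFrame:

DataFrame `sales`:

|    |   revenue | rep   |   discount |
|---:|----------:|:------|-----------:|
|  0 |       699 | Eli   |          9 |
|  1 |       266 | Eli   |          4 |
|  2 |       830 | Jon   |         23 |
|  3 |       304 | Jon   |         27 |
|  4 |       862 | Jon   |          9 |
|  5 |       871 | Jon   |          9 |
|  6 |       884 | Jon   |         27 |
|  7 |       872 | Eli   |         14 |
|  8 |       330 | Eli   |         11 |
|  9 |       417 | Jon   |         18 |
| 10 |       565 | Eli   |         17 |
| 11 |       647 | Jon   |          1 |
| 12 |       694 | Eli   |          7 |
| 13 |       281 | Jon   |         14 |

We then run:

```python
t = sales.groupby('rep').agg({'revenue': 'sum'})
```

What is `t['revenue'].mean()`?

4261.0

group by rep, sum of revenue:
     revenue
rep         
Eli     3426
Jon     5096
mean of column 'revenue' → 4261.0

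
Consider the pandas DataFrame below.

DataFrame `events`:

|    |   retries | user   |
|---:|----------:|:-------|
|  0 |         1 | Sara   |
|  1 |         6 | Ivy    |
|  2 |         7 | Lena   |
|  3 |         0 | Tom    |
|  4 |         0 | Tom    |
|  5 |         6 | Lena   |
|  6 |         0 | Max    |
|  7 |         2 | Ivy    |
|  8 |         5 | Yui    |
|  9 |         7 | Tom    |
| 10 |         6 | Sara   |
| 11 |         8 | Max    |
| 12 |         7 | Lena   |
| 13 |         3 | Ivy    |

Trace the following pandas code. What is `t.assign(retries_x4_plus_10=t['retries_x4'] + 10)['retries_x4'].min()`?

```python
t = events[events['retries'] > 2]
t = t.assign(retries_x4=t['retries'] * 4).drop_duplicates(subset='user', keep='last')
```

filter rows where retries > 2:
    retries  user
1         6   Ivy
2         7  Lena
5         6  Lena
8         5   Yui
9         7   Tom
10        6  Sara
11        8   Max
12        7  Lena
13        3   Ivy
add column retries_x4 = t['retries'] * 4:
    retries  user  retries_x4
1         6   Ivy          24
2         7  Lena          28
5         6  Lena          24
8         5   Yui          20
9         7   Tom          28
10        6  Sara          24
11        8   Max          32
12        7  Lena          28
13        3   Ivy          12
drop duplicate user (keep=last):
    retries  user  retries_x4
8         5   Yui          20
9         7   Tom          28
10        6  Sara          24
11        8   Max          32
12        7  Lena          28
13        3   Ivy          12
add column retries_x4_plus_10 = t['retries_x4'] + 10:
    retries  user  retries_x4  retries_x4_plus_10
8         5   Yui          20                  30
9         7   Tom          28                  38
10        6  Sara          24                  34
11        8   Max          32                  42
12        7  Lena          28                  38
13        3   Ivy          12                  22
Taking the min of column 'retries_x4' gives 12.

12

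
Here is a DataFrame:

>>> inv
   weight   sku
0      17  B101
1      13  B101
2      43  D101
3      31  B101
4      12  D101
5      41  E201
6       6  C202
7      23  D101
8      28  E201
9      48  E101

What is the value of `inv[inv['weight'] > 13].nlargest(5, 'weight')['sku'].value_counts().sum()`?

5

filter rows where weight > 13:
   weight   sku
0      17  B101
2      43  D101
3      31  B101
5      41  E201
7      23  D101
8      28  E201
9      48  E101
take 5 rows with largest weight:
   weight   sku
9      48  E101
2      43  D101
5      41  E201
3      31  B101
8      28  E201
value_counts of sku:
sku
E201    2
E101    1
D101    1
B101    1
Name: count, dtype: int64
Then the sum of the resulting series: 5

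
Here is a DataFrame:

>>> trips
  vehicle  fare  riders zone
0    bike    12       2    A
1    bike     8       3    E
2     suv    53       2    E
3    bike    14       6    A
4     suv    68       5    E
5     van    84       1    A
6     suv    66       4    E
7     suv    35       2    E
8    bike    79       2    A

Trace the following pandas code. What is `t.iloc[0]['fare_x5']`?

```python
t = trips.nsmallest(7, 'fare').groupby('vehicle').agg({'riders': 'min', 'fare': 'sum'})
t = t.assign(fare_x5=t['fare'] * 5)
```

170

take 7 rows with smallest fare:
  vehicle  fare  riders zone
1    bike     8       3    E
0    bike    12       2    A
3    bike    14       6    A
7     suv    35       2    E
2     suv    53       2    E
6     suv    66       4    E
4     suv    68       5    E
group by vehicle: min(riders), sum(fare):
         riders  fare
vehicle              
bike          2    34
suv           2   222
add column fare_x5 = t['fare'] * 5:
         riders  fare  fare_x5
vehicle                       
bike          2    34      170
suv           2   222     1110
So iloc[0]['fare_x5'] = 170.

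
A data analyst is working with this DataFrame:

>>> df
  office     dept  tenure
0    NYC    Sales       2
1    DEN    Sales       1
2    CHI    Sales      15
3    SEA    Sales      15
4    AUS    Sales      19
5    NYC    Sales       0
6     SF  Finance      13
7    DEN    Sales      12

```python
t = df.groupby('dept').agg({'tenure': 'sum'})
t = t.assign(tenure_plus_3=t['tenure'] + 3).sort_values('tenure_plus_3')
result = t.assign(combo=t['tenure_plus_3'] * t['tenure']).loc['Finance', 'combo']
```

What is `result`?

group by dept, sum of tenure:
         tenure
dept           
Finance      13
Sales        64
add column tenure_plus_3 = t['tenure'] + 3:
         tenure  tenure_plus_3
dept                          
Finance      13             16
Sales        64             67
sort by tenure_plus_3:
         tenure  tenure_plus_3
dept                          
Finance      13             16
Sales        64             67
add column combo = t['tenure_plus_3'] * t['tenure']:
         tenure  tenure_plus_3  combo
dept                                 
Finance      13             16    208
Sales        64             67   4288
So loc['Finance', 'combo'] = 208.

208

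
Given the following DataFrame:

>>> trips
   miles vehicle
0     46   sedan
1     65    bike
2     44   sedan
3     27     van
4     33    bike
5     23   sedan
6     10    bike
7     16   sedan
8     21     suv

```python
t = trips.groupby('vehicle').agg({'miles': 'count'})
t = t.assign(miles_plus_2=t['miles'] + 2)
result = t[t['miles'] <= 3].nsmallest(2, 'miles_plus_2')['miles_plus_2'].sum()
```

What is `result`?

group by vehicle, count of miles:
         miles
vehicle       
bike         3
sedan        4
suv          1
van          1
add column miles_plus_2 = t['miles'] + 2:
         miles  miles_plus_2
vehicle                     
bike         3             5
sedan        4             6
suv          1             3
van          1             3
filter rows where miles <= 3:
         miles  miles_plus_2
vehicle                     
bike         3             5
suv          1             3
van          1             3
take 2 rows with smallest miles_plus_2:
         miles  miles_plus_2
vehicle                     
suv          1             3
van          1             3
Reading off the sum of column 'miles_plus_2', we get 6.

6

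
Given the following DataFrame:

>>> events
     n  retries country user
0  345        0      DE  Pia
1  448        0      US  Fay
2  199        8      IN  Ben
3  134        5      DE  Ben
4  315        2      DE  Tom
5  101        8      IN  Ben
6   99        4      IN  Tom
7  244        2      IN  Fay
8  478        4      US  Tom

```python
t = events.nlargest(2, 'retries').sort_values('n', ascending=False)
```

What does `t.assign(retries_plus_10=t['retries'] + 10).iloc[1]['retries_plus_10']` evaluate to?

take 2 rows with largest retries:
     n  retries country user
2  199        8      IN  Ben
5  101        8      IN  Ben
sort by n descending:
     n  retries country user
2  199        8      IN  Ben
5  101        8      IN  Ben
add column retries_plus_10 = t['retries'] + 10:
     n  retries country user  retries_plus_10
2  199        8      IN  Ben               18
5  101        8      IN  Ben               18
The value at position 1, column 'retries_plus_10' is 18.

18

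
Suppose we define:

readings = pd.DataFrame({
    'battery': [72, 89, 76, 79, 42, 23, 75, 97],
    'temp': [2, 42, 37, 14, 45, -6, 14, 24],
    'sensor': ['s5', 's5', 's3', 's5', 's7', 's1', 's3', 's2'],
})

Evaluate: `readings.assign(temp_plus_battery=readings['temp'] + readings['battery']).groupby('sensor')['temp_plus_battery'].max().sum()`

469

add column temp_plus_battery = readings['temp'] + readings['battery']:
   battery  temp sensor  temp_plus_battery
0       72     2     s5                 74
1       89    42     s5                131
2       76    37     s3                113
3       79    14     s5                 93
4       42    45     s7                 87
5       23    -6     s1                 17
6       75    14     s3                 89
7       97    24     s2                121
group by sensor, max of temp_plus_battery:
sensor
s1     17
s2    121
s3    113
s5    131
s7     87
Name: temp_plus_battery, dtype: int64
Then the sum of the resulting series: 469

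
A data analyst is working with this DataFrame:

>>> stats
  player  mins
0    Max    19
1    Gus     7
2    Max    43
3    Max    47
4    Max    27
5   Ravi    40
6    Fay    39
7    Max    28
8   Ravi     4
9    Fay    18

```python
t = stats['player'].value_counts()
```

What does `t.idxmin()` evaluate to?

Gus

value_counts of player:
player
Max     5
Ravi    2
Fay     2
Gus     1
Name: count, dtype: int64
Reading off the label with the smallest value, we get Gus.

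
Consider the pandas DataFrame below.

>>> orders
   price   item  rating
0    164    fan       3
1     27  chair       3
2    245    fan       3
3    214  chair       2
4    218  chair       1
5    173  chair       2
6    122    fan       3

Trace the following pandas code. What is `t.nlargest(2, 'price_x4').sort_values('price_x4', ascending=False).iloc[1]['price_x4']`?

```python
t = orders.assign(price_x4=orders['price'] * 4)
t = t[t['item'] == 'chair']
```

856

add column price_x4 = orders['price'] * 4:
   price   item  rating  price_x4
0    164    fan       3       656
1     27  chair       3       108
2    245    fan       3       980
3    214  chair       2       856
4    218  chair       1       872
5    173  chair       2       692
6    122    fan       3       488
filter rows where item == 'chair':
   price   item  rating  price_x4
1     27  chair       3       108
3    214  chair       2       856
4    218  chair       1       872
5    173  chair       2       692
take 2 rows with largest price_x4:
   price   item  rating  price_x4
4    218  chair       1       872
3    214  chair       2       856
sort by price_x4 descending:
   price   item  rating  price_x4
4    218  chair       1       872
3    214  chair       2       856
Finally, value at position 1, column 'price_x4' = 856.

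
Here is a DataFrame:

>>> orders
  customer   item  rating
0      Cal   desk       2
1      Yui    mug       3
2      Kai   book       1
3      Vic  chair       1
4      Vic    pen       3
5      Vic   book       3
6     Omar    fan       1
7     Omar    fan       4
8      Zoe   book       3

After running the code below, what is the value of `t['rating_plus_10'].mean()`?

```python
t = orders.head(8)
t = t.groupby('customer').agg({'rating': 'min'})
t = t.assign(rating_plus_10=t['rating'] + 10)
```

11.6

take first 8 rows:
  customer   item  rating
0      Cal   desk       2
1      Yui    mug       3
2      Kai   book       1
3      Vic  chair       1
4      Vic    pen       3
5      Vic   book       3
6     Omar    fan       1
7     Omar    fan       4
group by customer, min of rating:
          rating
customer        
Cal            2
Kai            1
Omar           1
Vic            1
Yui            3
add column rating_plus_10 = t['rating'] + 10:
          rating  rating_plus_10
customer                        
Cal            2              12
Kai            1              11
Omar           1              11
Vic            1              11
Yui            3              13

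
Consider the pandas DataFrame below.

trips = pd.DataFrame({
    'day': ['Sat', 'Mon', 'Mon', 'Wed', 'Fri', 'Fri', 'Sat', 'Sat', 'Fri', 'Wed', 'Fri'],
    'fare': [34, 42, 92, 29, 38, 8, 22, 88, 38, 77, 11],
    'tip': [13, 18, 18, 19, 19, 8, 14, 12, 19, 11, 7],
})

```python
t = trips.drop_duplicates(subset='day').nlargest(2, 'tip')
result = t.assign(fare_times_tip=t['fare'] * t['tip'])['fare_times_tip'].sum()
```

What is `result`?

drop duplicate day (keep=first):
   day  fare  tip
0  Sat    34   13
1  Mon    42   18
3  Wed    29   19
4  Fri    38   19
take 2 rows with largest tip:
   day  fare  tip
3  Wed    29   19
4  Fri    38   19
add column fare_times_tip = t['fare'] * t['tip']:
   day  fare  tip  fare_times_tip
3  Wed    29   19             551
4  Fri    38   19             722
Then the sum of column 'fare_times_tip': 1273

1273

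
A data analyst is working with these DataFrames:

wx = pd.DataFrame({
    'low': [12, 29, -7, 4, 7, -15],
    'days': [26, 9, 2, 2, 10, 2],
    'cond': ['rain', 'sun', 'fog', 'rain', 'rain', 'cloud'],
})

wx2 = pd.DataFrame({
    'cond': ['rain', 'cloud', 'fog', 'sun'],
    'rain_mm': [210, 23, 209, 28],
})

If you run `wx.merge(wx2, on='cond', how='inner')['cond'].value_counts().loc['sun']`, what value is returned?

1

merge on 'cond' (how='inner') → 6 rows:
   low  days   cond  rain_mm
0   12    26   rain      210
1   29     9    sun       28
2   -7     2    fog      209
3    4     2   rain      210
4    7    10   rain      210
5  -15     2  cloud       23
value_counts of cond:
cond
rain     3
sun      1
fog      1
cloud    1
Name: count, dtype: int64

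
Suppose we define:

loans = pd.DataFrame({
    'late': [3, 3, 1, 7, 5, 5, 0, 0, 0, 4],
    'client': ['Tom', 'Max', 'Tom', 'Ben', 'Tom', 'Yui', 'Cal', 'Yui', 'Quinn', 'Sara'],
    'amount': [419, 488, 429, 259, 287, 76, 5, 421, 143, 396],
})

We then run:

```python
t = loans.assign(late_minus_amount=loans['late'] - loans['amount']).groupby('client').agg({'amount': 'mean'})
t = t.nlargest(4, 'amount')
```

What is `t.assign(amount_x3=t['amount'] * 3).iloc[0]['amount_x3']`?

1464.0

add column late_minus_amount = loans['late'] - loans['amount']:
   late client  amount  late_minus_amount
0     3    Tom     419               -416
1     3    Max     488               -485
2     1    Tom     429               -428
3     7    Ben     259               -252
4     5    Tom     287               -282
5     5    Yui      76                -71
6     0    Cal       5                 -5
7     0    Yui     421               -421
8     0  Quinn     143               -143
9     4   Sara     396               -392
group by client, mean of amount:
            amount
client            
Ben     259.000000
Cal       5.000000
Max     488.000000
Quinn   143.000000
Sara    396.000000
Tom     378.333333
Yui     248.500000
take 4 rows with largest amount:
            amount
client            
Max     488.000000
Sara    396.000000
Tom     378.333333
Ben     259.000000
add column amount_x3 = t['amount'] * 3:
            amount  amount_x3
client                       
Max     488.000000     1464.0
Sara    396.000000     1188.0
Tom     378.333333     1135.0
Ben     259.000000      777.0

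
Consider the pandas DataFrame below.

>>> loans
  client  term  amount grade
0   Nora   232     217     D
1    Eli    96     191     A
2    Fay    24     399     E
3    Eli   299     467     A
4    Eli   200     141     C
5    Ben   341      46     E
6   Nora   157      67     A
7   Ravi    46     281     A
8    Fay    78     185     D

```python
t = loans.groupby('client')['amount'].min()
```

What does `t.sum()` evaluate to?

720

group by client, min of amount:
client
Ben      46
Eli     141
Fay     185
Nora     67
Ravi    281
Name: amount, dtype: int64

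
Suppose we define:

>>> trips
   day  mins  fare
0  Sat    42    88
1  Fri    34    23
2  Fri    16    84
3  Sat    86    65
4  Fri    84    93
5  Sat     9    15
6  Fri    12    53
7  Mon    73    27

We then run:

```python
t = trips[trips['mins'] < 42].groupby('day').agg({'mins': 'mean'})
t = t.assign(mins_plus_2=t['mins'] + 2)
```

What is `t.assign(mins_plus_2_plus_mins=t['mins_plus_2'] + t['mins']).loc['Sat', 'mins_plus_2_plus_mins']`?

filter rows where mins < 42:
   day  mins  fare
1  Fri    34    23
2  Fri    16    84
5  Sat     9    15
6  Fri    12    53
group by day, mean of mins:
          mins
day           
Fri  20.666667
Sat   9.000000
add column mins_plus_2 = t['mins'] + 2:
          mins  mins_plus_2
day                        
Fri  20.666667    22.666667
Sat   9.000000    11.000000
add column mins_plus_2_plus_mins = t['mins_plus_2'] + t['mins']:
          mins  mins_plus_2  mins_plus_2_plus_mins
day                                               
Fri  20.666667    22.666667              43.333333
Sat   9.000000    11.000000              20.000000

20.0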